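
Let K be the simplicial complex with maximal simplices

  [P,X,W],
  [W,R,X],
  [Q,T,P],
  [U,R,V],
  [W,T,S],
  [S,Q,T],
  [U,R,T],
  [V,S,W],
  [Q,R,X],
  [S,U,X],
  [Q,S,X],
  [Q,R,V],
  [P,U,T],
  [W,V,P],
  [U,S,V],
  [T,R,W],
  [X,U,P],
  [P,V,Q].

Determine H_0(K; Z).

K has 9 vertices, 27 edges, 18 triangles.
rank ∂_0 = 0, rank ∂_1 = 8 ⇒ b_0 = 9 − 0 − 8 = 1; all invariant factors of ∂_1 are 1 so no torsion. So H_0 = Z.

H_0 ≅ Z.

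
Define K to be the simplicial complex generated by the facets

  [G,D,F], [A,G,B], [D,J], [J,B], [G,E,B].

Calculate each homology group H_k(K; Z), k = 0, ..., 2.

H_0 = Z,  H_1 = Z,  H_2 = 0.

Order the vertices as A < B < D < E < F < G < J. Listing each simplex with vertices in this order, K has dimension 2 with simplices:

  0-simplices (7): A, B, D, E, F, G, J
  1-simplices (10): AB, AG, BE, BG, BJ, DF, DG, DJ, EG, FG
  2-simplices (3): ABG, BEG, DFG

Hence C_0 ≅ Z^7, C_1 ≅ Z^10, C_2 ≅ Z^3.

∂_1: C_1 → C_0 is given by ∂[p,q] = [q] − [p]. For instance
  ∂DJ = J − D.
The resulting 7×10 matrix has rank 6, and its Smith normal form has invariant factors (1,1,1,1,1,1).

∂_2: C_2 → C_1 sends each 2-simplex [p,q,r] to [q,r] − [p,r] + [p,q]. For instance
  ∂DFG = FG − DG + DF,
  ∂ABG = BG − AG + AB.
The resulting 10×3 matrix has rank 3, and its Smith normal form has invariant factors (1,1,1).

Now H_k = ker ∂_k / im ∂_{k+1}, so:

  H_0: rank C_0 − rank ∂_1 = 7 − 6 = 1, and the invariant factors of ∂_1 are all 1, so H_0 = Z.
  H_1: rank ker ∂_1 − rank ∂_2 = (10 − 6) − 3 = 1, and the invariant factors of ∂_2 are all 1, so H_1 = Z.
  H_2: rank ker ∂_2 − rank ∂_3 = (3 − 3) − 0 = 0, and there is no ∂_3, so H_2 = 0.

As a check, the Euler characteristic is 7 − 10 + 3 = 0, which agrees with 1 − 1 + 0 = 0.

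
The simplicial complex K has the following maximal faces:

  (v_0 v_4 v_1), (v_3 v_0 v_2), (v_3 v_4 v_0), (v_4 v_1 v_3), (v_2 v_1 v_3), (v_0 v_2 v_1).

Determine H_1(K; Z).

Order the vertices as v_0 < v_1 < v_2 < v_3 < v_4. Listing each simplex with vertices in this order, K has dimension 2 with simplices:

  0-simplices (5): [v_0], [v_1], [v_2], [v_3], [v_4]
  1-simplices (9): [v_0,v_1], [v_0,v_2], [v_0,v_3], [v_0,v_4], [v_1,v_2], [v_1,v_3], [v_1,v_4], [v_2,v_3], [v_3,v_4]
  2-simplices (6): [v_0,v_1,v_2], [v_0,v_1,v_4], [v_0,v_2,v_3], [v_0,v_3,v_4], [v_1,v_2,v_3], [v_1,v_3,v_4]

so the chain groups are C_0 ≅ Z^5, C_1 ≅ Z^9, C_2 ≅ Z^6.

∂_1: C_1 → C_0 maps an edge to its endpoints' difference, ∂[p,q] = q − p. For instance
  ∂[v_3,v_4] = [v_4] − [v_3].
The resulting 5×9 matrix has rank 4, and its Smith normal form has invariant factors (1,1,1,1).

∂_2: C_2 → C_1 sends each 2-simplex [p,q,r] to [q,r] − [p,r] + [p,q]. For instance
  ∂[v_1,v_2,v_3] = [v_2,v_3] − [v_1,v_3] + [v_1,v_2],
  ∂[v_1,v_3,v_4] = [v_3,v_4] − [v_1,v_4] + [v_1,v_3].
As a 9×6 matrix over Z this has rank 5, with invariant factors (1,1,1,1,1).

From H_k ≅ ker(∂_k) / im(∂_{k+1}) we obtain:

  H_1: rank ker ∂_1 − rank ∂_2 = (9 − 4) − 5 = 0, and the invariant factors of ∂_2 are all 1, so H_1 = 0.

(K is a triangulation of the 2-sphere S^2.)

H_1 ≅ 0.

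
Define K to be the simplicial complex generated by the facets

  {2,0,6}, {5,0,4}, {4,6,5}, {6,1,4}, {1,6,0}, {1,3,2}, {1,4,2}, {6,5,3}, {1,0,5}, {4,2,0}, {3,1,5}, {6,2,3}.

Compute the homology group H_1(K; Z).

We work with the vertex ordering 0 < 1 < 2 < 3 < 4 < 5 < 6. The simplices of K, each written with vertices in increasing order, are:

  0-simplices (7): [0], [1], [2], [3], [4], [5], [6]
  1-simplices (18): [0,1], [0,2], [0,4], [0,5], [0,6], [1,2], [1,3], [1,4], [1,5], [1,6], [2,3], [2,4], [2,6], [3,5], [3,6], [4,5], [4,6], [5,6]
  2-simplices (12): [0,1,5], [0,1,6], [0,2,4], [0,2,6], [0,4,5], [1,2,3], [1,2,4], [1,3,5], [1,4,6], [2,3,6], [3,5,6], [4,5,6]

Hence C_0 ≅ Z^7, C_1 ≅ Z^18, C_2 ≅ Z^12.

Boundary ∂_1: C_1 → C_0 sends each edge [p,q] (with p < q) to q − p.
The 7×18 boundary matrix has rank 6 and Smith normal form diag(1,1,1,1,1,1).

∂_2: C_2 → C_1 acts by ∂[p,q,r] = [q,r] − [p,r] + [p,q]. For instance
  ∂[1,2,3] = [2,3] − [1,3] + [1,2],
  ∂[0,1,5] = [1,5] − [0,5] + [0,1].
The resulting 18×12 matrix has rank 12, and its Smith normal form has invariant factors (1,1,1,1,1,1,1,1,1,1,1,2).

Now H_k = ker ∂_k / im ∂_{k+1}, so:

  H_1: rank ker ∂_1 − rank ∂_2 = (18 − 6) − 12 = 0, and ∂_2 has invariant factor 2 > 1, so H_1 ≅ Z/2Z.

H_1 ≅ Z/2Z.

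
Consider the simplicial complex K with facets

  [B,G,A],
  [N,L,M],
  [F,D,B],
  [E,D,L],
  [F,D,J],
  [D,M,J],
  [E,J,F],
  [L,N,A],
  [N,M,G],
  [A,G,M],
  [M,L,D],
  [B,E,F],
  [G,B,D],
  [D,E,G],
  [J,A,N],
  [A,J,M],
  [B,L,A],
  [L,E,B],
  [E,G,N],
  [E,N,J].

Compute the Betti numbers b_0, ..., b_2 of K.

Order the vertices as A < B < D < E < F < G < J < L < M < N. Listing each simplex with vertices in this order, K has dimension 2 with simplices:

  0-simplices (10): A, B, D, E, F, G, J, L, M, N
  1-simplices (30): AB, AG, AJ, AL, AM, AN, BD, BE, BF, BG, BL, DE, DF, DG, DJ, DL, DM, EF, EG, EJ, EL, EN, FJ, GM, GN, JM, JN, LM, LN, MN
  2-simplices (20): ABG, ABL, AGM, AJM, AJN, ALN, BDF, BDG, BEF, BEL, DEG, DEL, DFJ, DJM, DLM, EFJ, EGN, EJN, GMN, LMN

Hence C_0 ≅ Z^10, C_1 ≅ Z^30, C_2 ≅ Z^20.

The boundary map ∂_1: C_1 → C_0 is given by ∂[p,q] = [q] − [p]. For instance
  ∂AG = G − A.
The 10×30 boundary matrix has rank 9 and Smith normal form diag(1,1,1,1,1,1,1,1,1).

The boundary map ∂_2: C_2 → C_1 sends each 2-simplex [p,q,r] to [q,r] − [p,r] + [p,q]. For instance
  ∂DEL = EL − DL + DE,
  ∂DEG = EG − DG + DE.
The 30×20 boundary matrix has rank 20 and Smith normal form diag(1,1,1,1,1,1,1,1,1,1,1,1,1,1,1,1,1,1,1,2).

From H_k ≅ ker(∂_k) / im(∂_{k+1}) we obtain:

  H_0: rank C_0 − rank ∂_1 = 10 − 9 = 1, and the invariant factors of ∂_1 are all 1, so H_0 = Z.
  H_1: rank ker ∂_1 − rank ∂_2 = (30 − 9) − 20 = 1, and ∂_2 has invariant factor 2 > 1, so H_1 = Z × Z/2.
  H_2: rank ker ∂_2 − rank ∂_3 = (20 − 20) − 0 = 0, and there is no ∂_3, so H_2 = 0.

Hence the Betti numbers are b_0 = 1, b_1 = 1, b_2 = 0.

b_0 = 1, b_1 = 1, b_2 = 0.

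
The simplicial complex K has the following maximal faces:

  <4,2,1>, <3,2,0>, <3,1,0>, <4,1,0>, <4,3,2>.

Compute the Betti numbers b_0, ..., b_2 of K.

b_0 = 1, b_1 = 1, b_2 = 0.

We work with the vertex ordering 0 < 1 < 2 < 3 < 4. The simplices of K, each written with vertices in increasing order, are:

  0-simplices (5): [0], [1], [2], [3], [4]
  1-simplices (10): [0,1], [0,2], [0,3], [0,4], [1,2], [1,3], [1,4], [2,3], [2,4], [3,4]
  2-simplices (5): [0,1,3], [0,1,4], [0,2,3], [1,2,4], [2,3,4]

Hence C_0 ≅ Z^5, C_1 ≅ Z^10, C_2 ≅ Z^5.

The boundary map ∂_1: C_1 → C_0 maps an edge to its endpoints' difference, ∂[p,q] = q − p. For instance
  ∂[0,4] = [4] − [0].
As a 5×10 matrix over Z this has rank 4, with invariant factors (1,1,1,1).

The boundary map ∂_2: C_2 → C_1 maps a triangle to the signed sum of its edges. For instance
  ∂[0,2,3] = [2,3] − [0,3] + [0,2],
  ∂[2,3,4] = [3,4] − [2,4] + [2,3].
This gives a 10×5 integer matrix of rank 5; reducing to Smith normal form yields diagonal entries (1,1,1,1,1).

Computing H_k = (kernel of ∂_k) / (image of ∂_{k+1}):

  H_0: rank C_0 − rank ∂_1 = 5 − 4 = 1, and the invariant factors of ∂_1 are all 1, so H_0 ≅ Z.
  H_1: rank ker ∂_1 − rank ∂_2 = (10 − 4) − 5 = 1, and the invariant factors of ∂_2 are all 1, so H_1 ≅ Z.
  H_2: rank ker ∂_2 − rank ∂_3 = (5 − 5) − 0 = 0, and there is no ∂_3, so H_2 ≅ 0.

Hence the Betti numbers are b_0 = 1, b_1 = 1, b_2 = 0.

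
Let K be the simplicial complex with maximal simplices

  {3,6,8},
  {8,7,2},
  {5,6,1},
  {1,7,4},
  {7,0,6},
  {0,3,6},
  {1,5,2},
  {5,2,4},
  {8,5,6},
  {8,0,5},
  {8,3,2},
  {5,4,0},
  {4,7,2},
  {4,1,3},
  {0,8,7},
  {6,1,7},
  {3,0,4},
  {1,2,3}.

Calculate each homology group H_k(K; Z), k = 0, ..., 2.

Order the vertices as 0 < 1 < 2 < 3 < 4 < 5 < 6 < 7 < 8. Listing each simplex with vertices in this order, K has dimension 2 with simplices:

  0-simplices (9): [0], [1], [2], [3], [4], [5], [6], [7], [8]
  1-simplices (27): (27 of them)
  2-simplices (18): [0,3,4], [0,3,6], [0,4,5], [0,5,8], [0,6,7], [0,7,8], [1,2,3], [1,2,5], [1,3,4], [1,4,7], [1,5,6], [1,6,7], [2,3,8], [2,4,5], [2,4,7], [2,7,8], [3,6,8], [5,6,8]

giving chain groups C_0 ≅ Z^9, C_1 ≅ Z^27, C_2 ≅ Z^18.

∂_1: C_1 → C_0 is given by ∂[p,q] = [q] − [p]. For instance
  ∂[1,7] = [7] − [1].
This gives a 9×27 integer matrix of rank 8; reducing to Smith normal form yields diagonal entries (1,1,1,1,1,1,1,1).

The boundary map ∂_2: C_2 → C_1 acts by ∂[p,q,r] = [q,r] − [p,r] + [p,q]. For instance
  ∂[1,2,3] = [2,3] − [1,3] + [1,2],
  ∂[0,3,4] = [3,4] − [0,4] + [0,3].
As a 27×18 matrix over Z this has rank 18, with invariant factors (1,1,1,1,1,1,1,1,1,1,1,1,1,1,1,1,1,2).

Now H_k = ker ∂_k / im ∂_{k+1}, so:

  H_0: rank C_0 − rank ∂_1 = 9 − 8 = 1, and the invariant factors of ∂_1 are all 1, so H_0 = Z.
  H_1: rank ker ∂_1 − rank ∂_2 = (27 − 8) − 18 = 1, and ∂_2 has invariant factor 2 > 1, so H_1 = Z × Z/2.
  H_2: rank ker ∂_2 − rank ∂_3 = (18 − 18) − 0 = 0, and there is no ∂_3, so H_2 = 0.

As a check, the Euler characteristic is 9 − 27 + 18 = 0, which agrees with 1 − 1 + 0 = 0.
(K is a triangulation of the Klein bottle.)

H_0 ≅ Z,  H_1 ≅ Z × Z/2,  H_2 = 0.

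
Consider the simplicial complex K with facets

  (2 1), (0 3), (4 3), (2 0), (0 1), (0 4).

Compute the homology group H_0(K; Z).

H_0 ≅ Z.

Take the total order 0 < 1 < 2 < 3 < 4 on the vertex set. Then K (dimension 1) consists of the simplices:

  0-simplices (5): [0], [1], [2], [3], [4]
  1-simplices (6): [0,1], [0,2], [0,3], [0,4], [1,2], [3,4]

Hence C_0 ≅ Z^5, C_1 ≅ Z^6.

The boundary map ∂_1: C_1 → C_0 sends each edge [p,q] (with p < q) to q − p. For instance
  ∂[0,3] = [3] − [0].
This gives a 5×6 integer matrix of rank 4; reducing to Smith normal form yields diagonal entries (1,1,1,1).

From H_k ≅ ker(∂_k) / im(∂_{k+1}) we obtain:

  H_0: rank C_0 − rank ∂_1 = 5 − 4 = 1, and the invariant factors of ∂_1 are all 1, so H_0 = Z.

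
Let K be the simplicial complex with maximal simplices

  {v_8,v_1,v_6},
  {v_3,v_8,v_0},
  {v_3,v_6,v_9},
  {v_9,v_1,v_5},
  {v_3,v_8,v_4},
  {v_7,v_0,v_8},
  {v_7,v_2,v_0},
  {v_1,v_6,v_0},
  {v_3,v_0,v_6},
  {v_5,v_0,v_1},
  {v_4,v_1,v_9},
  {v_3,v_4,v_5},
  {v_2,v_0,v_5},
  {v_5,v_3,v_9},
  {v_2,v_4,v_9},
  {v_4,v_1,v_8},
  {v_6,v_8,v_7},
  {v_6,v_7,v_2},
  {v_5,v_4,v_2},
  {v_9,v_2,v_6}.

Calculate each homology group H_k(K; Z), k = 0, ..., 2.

K has 10 vertices, 30 edges, 20 triangles.
rank ∂_0 = 0, rank ∂_1 = 9 ⇒ b_0 = 10 − 0 − 9 = 1; all invariant factors of ∂_1 are 1 so no torsion. So H_0 = Z.
rank ∂_1 = 9, rank ∂_2 = 20 ⇒ b_1 = 30 − 9 − 20 = 1; ∂_2 has invariant factor(s) [2] giving torsion. So H_1 = Z ⊕ Z/2Z.
rank ∂_2 = 20, rank ∂_3 = 0 ⇒ b_2 = 20 − 20 − 0 = 0. So H_2 = 0.

H_0 = Z,  H_1 = Z ⊕ Z/2Z,  H_2 = 0.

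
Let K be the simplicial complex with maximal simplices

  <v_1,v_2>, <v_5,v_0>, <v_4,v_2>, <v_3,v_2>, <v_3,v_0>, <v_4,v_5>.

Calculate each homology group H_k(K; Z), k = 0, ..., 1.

Order the vertices as v_0 < v_1 < v_2 < v_3 < v_4 < v_5. Listing each simplex with vertices in this order, K has dimension 1 with simplices:

  0-simplices (6): [v_0], [v_1], [v_2], [v_3], [v_4], [v_5]
  1-simplices (6): [v_0,v_3], [v_0,v_5], [v_1,v_2], [v_2,v_3], [v_2,v_4], [v_4,v_5]

so the chain groups are C_0 ≅ Z^6, C_1 ≅ Z^6.

∂_1: C_1 → C_0 maps an edge to its endpoints' difference, ∂[p,q] = q − p. For instance
  ∂[v_4,v_5] = [v_5] − [v_4].
This gives a 6×6 integer matrix of rank 5; reducing to Smith normal form yields diagonal entries (1,1,1,1,1).

Computing H_k = (kernel of ∂_k) / (image of ∂_{k+1}):

  H_0: rank C_0 − rank ∂_1 = 6 − 5 = 1, and the invariant factors of ∂_1 are all 1, so H_0 = Z.
  H_1: rank ker ∂_1 − rank ∂_2 = (6 − 5) − 0 = 1, and there is no ∂_2, so H_1 = Z.

As a check, the Euler characteristic is 6 − 6 = 0, which agrees with 1 − 1 = 0.

H_0 ≅ Z,  H_1 ≅ Z.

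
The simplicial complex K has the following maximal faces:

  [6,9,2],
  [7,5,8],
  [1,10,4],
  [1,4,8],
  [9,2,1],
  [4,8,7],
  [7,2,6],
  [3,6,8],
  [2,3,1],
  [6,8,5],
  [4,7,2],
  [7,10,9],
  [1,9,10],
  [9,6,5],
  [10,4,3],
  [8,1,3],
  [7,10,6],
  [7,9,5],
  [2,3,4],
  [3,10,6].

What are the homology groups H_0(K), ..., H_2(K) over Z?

H_0 ≅ Z,  H_1 ≅ Z ⊕ Z/2Z,  H_2 = 0.

Take the total order 1 < 2 < 3 < 4 < 5 < 6 < 7 < 8 < 9 < 10 on the vertex set. Then K (dimension 2) consists of the simplices:

  0-simplices (10): [1], [2], [3], [4], [5], [6], [7], [8], [9], [10]
  1-simplices (30): (30 of them)
  2-simplices (20): (20 of them)

so the chain groups are C_0 ≅ Z^10, C_1 ≅ Z^30, C_2 ≅ Z^20.

∂_1: C_1 → C_0 sends each edge [p,q] (with p < q) to q − p.
This gives a 10×30 integer matrix of rank 9; reducing to Smith normal form yields diagonal entries (1,1,1,1,1,1,1,1,1).

Boundary ∂_2: C_2 → C_1 acts by ∂[p,q,r] = [q,r] − [p,r] + [p,q]. For instance
  ∂[1,9,10] = [9,10] − [1,10] + [1,9],
  ∂[2,3,4] = [3,4] − [2,4] + [2,3].
As a 30×20 matrix over Z this has rank 20, with invariant factors (1,1,1,1,1,1,1,1,1,1,1,1,1,1,1,1,1,1,1,2).

Computing H_k = (kernel of ∂_k) / (image of ∂_{k+1}):

  H_0: rank C_0 − rank ∂_1 = 10 − 9 = 1, and the invariant factors of ∂_1 are all 1, so H_0 ≅ Z.
  H_1: rank ker ∂_1 − rank ∂_2 = (30 − 9) − 20 = 1, and ∂_2 has invariant factor 2 > 1, so H_1 ≅ Z ⊕ Z/2Z.
  H_2: rank ker ∂_2 − rank ∂_3 = (20 − 20) − 0 = 0, and there is no ∂_3, so H_2 ≅ 0.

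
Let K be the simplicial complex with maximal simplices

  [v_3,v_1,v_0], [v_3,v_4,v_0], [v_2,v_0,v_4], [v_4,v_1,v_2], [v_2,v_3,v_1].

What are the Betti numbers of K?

We work with the vertex ordering v_0 < v_1 < v_2 < v_3 < v_4. The simplices of K, each written with vertices in increasing order, are:

  0-simplices (5): [v_0], [v_1], [v_2], [v_3], [v_4]
  1-simplices (10): [v_0,v_1], [v_0,v_2], [v_0,v_3], [v_0,v_4], [v_1,v_2], [v_1,v_3], [v_1,v_4], [v_2,v_3], [v_2,v_4], [v_3,v_4]
  2-simplices (5): [v_0,v_1,v_3], [v_0,v_2,v_4], [v_0,v_3,v_4], [v_1,v_2,v_3], [v_1,v_2,v_4]

Hence C_0 ≅ Z^5, C_1 ≅ Z^10, C_2 ≅ Z^5.

The boundary map ∂_1: C_1 → C_0 sends each edge [p,q] (with p < q) to q − p. For instance
  ∂[v_3,v_4] = [v_4] − [v_3].
The resulting 5×10 matrix has rank 4, and its Smith normal form has invariant factors (1,1,1,1).

∂_2: C_2 → C_1 maps a triangle to the signed sum of its edges. For instance
  ∂[v_1,v_2,v_4] = [v_2,v_4] − [v_1,v_4] + [v_1,v_2],
  ∂[v_1,v_2,v_3] = [v_2,v_3] − [v_1,v_3] + [v_1,v_2].
As a 10×5 matrix over Z this has rank 5, with invariant factors (1,1,1,1,1).

From H_k ≅ ker(∂_k) / im(∂_{k+1}) we obtain:

  H_0: rank C_0 − rank ∂_1 = 5 − 4 = 1, and the invariant factors of ∂_1 are all 1, so H_0 ≅ Z.
  H_1: rank ker ∂_1 − rank ∂_2 = (10 − 4) − 5 = 1, and the invariant factors of ∂_2 are all 1, so H_1 ≅ Z.
  H_2: rank ker ∂_2 − rank ∂_3 = (5 − 5) − 0 = 0, and there is no ∂_3, so H_2 ≅ 0.

Hence the Betti numbers are b_0 = 1, b_1 = 1, b_2 = 0.

b_0 = 1, b_1 = 1, b_2 = 0.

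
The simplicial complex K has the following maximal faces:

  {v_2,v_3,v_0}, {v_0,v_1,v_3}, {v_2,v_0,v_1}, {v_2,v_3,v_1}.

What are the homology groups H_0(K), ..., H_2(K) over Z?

H_0 ≅ Z,  H_1 = 0,  H_2 ≅ Z.

We work with the vertex ordering v_0 < v_1 < v_2 < v_3. The simplices of K, each written with vertices in increasing order, are:

  0-simplices (4): [v_0], [v_1], [v_2], [v_3]
  1-simplices (6): [v_0,v_1], [v_0,v_2], [v_0,v_3], [v_1,v_2], [v_1,v_3], [v_2,v_3]
  2-simplices (4): [v_0,v_1,v_2], [v_0,v_1,v_3], [v_0,v_2,v_3], [v_1,v_2,v_3]

so the chain groups are C_0 ≅ Z^4, C_1 ≅ Z^6, C_2 ≅ Z^4.

The boundary map ∂_1: C_1 → C_0 sends each edge [p,q] (with p < q) to q − p.
As a 4×6 matrix over Z this has rank 3, with invariant factors (1,1,1).

Boundary ∂_2: C_2 → C_1 acts by ∂[p,q,r] = [q,r] − [p,r] + [p,q]. For instance
  ∂[v_0,v_1,v_3] = [v_1,v_3] − [v_0,v_3] + [v_0,v_1],
  ∂[v_1,v_2,v_3] = [v_2,v_3] − [v_1,v_3] + [v_1,v_2].
This gives a 6×4 integer matrix of rank 3; reducing to Smith normal form yields diagonal entries (1,1,1).

From H_k ≅ ker(∂_k) / im(∂_{k+1}) we obtain:

  H_0: rank C_0 − rank ∂_1 = 4 − 3 = 1, and the invariant factors of ∂_1 are all 1, so H_0 ≅ Z.
  H_1: rank ker ∂_1 − rank ∂_2 = (6 − 3) − 3 = 0, and the invariant factors of ∂_2 are all 1, so H_1 ≅ 0.
  H_2: rank ker ∂_2 − rank ∂_3 = (4 − 3) − 0 = 1, and there is no ∂_3, so H_2 ≅ Z.

As a check, the Euler characteristic is 4 − 6 + 4 = 2, which agrees with 1 − 0 + 1 = 2.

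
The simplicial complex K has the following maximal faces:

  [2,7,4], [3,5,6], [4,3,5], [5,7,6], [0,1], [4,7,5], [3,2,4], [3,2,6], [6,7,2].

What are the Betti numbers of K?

b_0 = 2, b_1 = 0, b_2 = 1.

We work with the vertex ordering 0 < 1 < 2 < 3 < 4 < 5 < 6 < 7. The simplices of K, each written with vertices in increasing order, are:

  0-simplices (8): [0], [1], [2], [3], [4], [5], [6], [7]
  1-simplices (13): [0,1], [2,3], [2,4], [2,6], [2,7], [3,4], [3,5], [3,6], [4,5], [4,7], [5,6], [5,7], [6,7]
  2-simplices (8): [2,3,4], [2,3,6], [2,4,7], [2,6,7], [3,4,5], [3,5,6], [4,5,7], [5,6,7]

so the chain groups are C_0 ≅ Z^8, C_1 ≅ Z^13, C_2 ≅ Z^8.

Boundary ∂_1: C_1 → C_0 is given by ∂[p,q] = [q] − [p]. For instance
  ∂[2,3] = [3] − [2].
As a 8×13 matrix over Z this has rank 6, with invariant factors (1,1,1,1,1,1).

Boundary ∂_2: C_2 → C_1 acts by ∂[p,q,r] = [q,r] − [p,r] + [p,q]. For instance
  ∂[2,6,7] = [6,7] − [2,7] + [2,6],
  ∂[3,4,5] = [4,5] − [3,5] + [3,4].
As a 13×8 matrix over Z this has rank 7, with invariant factors (1,1,1,1,1,1,1).

From H_k ≅ ker(∂_k) / im(∂_{k+1}) we obtain:

  H_0: rank C_0 − rank ∂_1 = 8 − 6 = 2, and the invariant factors of ∂_1 are all 1, so H_0 = Z^2.
  H_1: rank ker ∂_1 − rank ∂_2 = (13 − 6) − 7 = 0, and the invariant factors of ∂_2 are all 1, so H_1 = 0.
  H_2: rank ker ∂_2 − rank ∂_3 = (8 − 7) − 0 = 1, and there is no ∂_3, so H_2 = Z.

Hence the Betti numbers are b_0 = 2, b_1 = 0, b_2 = 1.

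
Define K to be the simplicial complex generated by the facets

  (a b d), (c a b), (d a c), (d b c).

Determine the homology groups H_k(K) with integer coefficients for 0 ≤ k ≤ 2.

H_0 = Z,  H_1 = 0,  H_2 = Z.

We work with the vertex ordering a < b < c < d. The simplices of K, each written with vertices in increasing order, are:

  0-simplices (4): a, b, c, d
  1-simplices (6): ab, ac, ad, bc, bd, cd
  2-simplices (4): abc, abd, acd, bcd

so the chain groups are C_0 ≅ Z^4, C_1 ≅ Z^6, C_2 ≅ Z^4.

∂_1: C_1 → C_0 sends each edge [p,q] (with p < q) to q − p.
The 4×6 boundary matrix has rank 3 and Smith normal form diag(1,1,1).

Boundary ∂_2: C_2 → C_1 sends each 2-simplex [p,q,r] to [q,r] − [p,r] + [p,q]. For instance
  ∂acd = cd − ad + ac,
  ∂bcd = cd − bd + bc.
This gives a 6×4 integer matrix of rank 3; reducing to Smith normal form yields diagonal entries (1,1,1).

Computing H_k = (kernel of ∂_k) / (image of ∂_{k+1}):

  H_0: rank C_0 − rank ∂_1 = 4 − 3 = 1, and the invariant factors of ∂_1 are all 1, so H_0 = Z.
  H_1: rank ker ∂_1 − rank ∂_2 = (6 − 3) − 3 = 0, and the invariant factors of ∂_2 are all 1, so H_1 = 0.
  H_2: rank ker ∂_2 − rank ∂_3 = (4 − 3) − 0 = 1, and there is no ∂_3, so H_2 = Z.

As a check, the Euler characteristic is 4 − 6 + 4 = 2, which agrees with 1 − 0 + 1 = 2.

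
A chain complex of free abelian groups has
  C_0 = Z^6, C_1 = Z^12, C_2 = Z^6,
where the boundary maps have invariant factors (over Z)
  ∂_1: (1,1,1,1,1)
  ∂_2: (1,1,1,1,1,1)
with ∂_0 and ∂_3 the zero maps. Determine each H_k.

H_0 ≅ Z,  H_1 ≅ Z,  H_2 = 0.

H_0: b_0 = 6 − 0 − 5 = 1; torsion from ∂_1 factors > 1: none. So H_0 ≅ Z.
H_1: b_1 = 12 − 5 − 6 = 1; torsion from ∂_2 factors > 1: none. So H_1 ≅ Z.
H_2: b_2 = 6 − 6 − 0 = 0; torsion from ∂_3 factors > 1: none. So H_2 ≅ 0.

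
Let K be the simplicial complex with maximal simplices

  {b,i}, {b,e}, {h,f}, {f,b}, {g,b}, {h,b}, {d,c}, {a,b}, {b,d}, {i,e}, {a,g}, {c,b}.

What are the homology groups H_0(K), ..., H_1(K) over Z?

We work with the vertex ordering a < b < c < d < e < f < g < h < i. The simplices of K, each written with vertices in increasing order, are:

  0-simplices (9): a, b, c, d, e, f, g, h, i
  1-simplices (12): ab, ag, bc, bd, be, bf, bg, bh, bi, cd, ei, fh

so the chain groups are C_0 ≅ Z^9, C_1 ≅ Z^12.

The boundary map ∂_1: C_1 → C_0 sends each edge [p,q] (with p < q) to q − p. For instance
  ∂be = e − b.
The 9×12 boundary matrix has rank 8 and Smith normal form diag(1,1,1,1,1,1,1,1).

From H_k ≅ ker(∂_k) / im(∂_{k+1}) we obtain:

  H_0: rank C_0 − rank ∂_1 = 9 − 8 = 1, and the invariant factors of ∂_1 are all 1, so H_0 = Z.
  H_1: rank ker ∂_1 − rank ∂_2 = (12 − 8) − 0 = 4, and there is no ∂_2, so H_1 = Z^4.

As a check, the Euler characteristic is 9 − 12 = -3, which agrees with 1 − 4 = -3.
(K is a triangulation of a wedge of 4 circles.)

H_0 ≅ Z,  H_1 ≅ Z^4.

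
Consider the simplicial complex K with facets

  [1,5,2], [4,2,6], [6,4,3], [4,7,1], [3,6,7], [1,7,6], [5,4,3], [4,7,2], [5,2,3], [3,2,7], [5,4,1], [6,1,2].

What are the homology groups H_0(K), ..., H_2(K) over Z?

H_0 = Z,  H_1 = Z/2,  H_2 = 0.

Order the vertices as 1 < 2 < 3 < 4 < 5 < 6 < 7. Listing each simplex with vertices in this order, K has dimension 2 with simplices:

  0-simplices (7): [1], [2], [3], [4], [5], [6], [7]
  1-simplices (18): [1,2], [1,4], [1,5], [1,6], [1,7], [2,3], [2,4], [2,5], [2,6], [2,7], [3,4], [3,5], [3,6], [3,7], [4,5], [4,6], [4,7], [6,7]
  2-simplices (12): [1,2,5], [1,2,6], [1,4,5], [1,4,7], [1,6,7], [2,3,5], [2,3,7], [2,4,6], [2,4,7], [3,4,5], [3,4,6], [3,6,7]

Hence C_0 ≅ Z^7, C_1 ≅ Z^18, C_2 ≅ Z^12.

Boundary ∂_1: C_1 → C_0 maps an edge to its endpoints' difference, ∂[p,q] = q − p.
The resulting 7×18 matrix has rank 6, and its Smith normal form has invariant factors (1,1,1,1,1,1).

The boundary map ∂_2: C_2 → C_1 maps a triangle to the signed sum of its edges. For instance
  ∂[1,4,5] = [4,5] − [1,5] + [1,4],
  ∂[2,4,6] = [4,6] − [2,6] + [2,4].
This gives a 18×12 integer matrix of rank 12; reducing to Smith normal form yields diagonal entries (1,1,1,1,1,1,1,1,1,1,1,2).

Reading off H_k = ker ∂_k / im ∂_{k+1}:

  H_0: rank C_0 − rank ∂_1 = 7 − 6 = 1, and the invariant factors of ∂_1 are all 1, so H_0 = Z.
  H_1: rank ker ∂_1 − rank ∂_2 = (18 − 6) − 12 = 0, and ∂_2 has invariant factor 2 > 1, so H_1 = Z/2.
  H_2: rank ker ∂_2 − rank ∂_3 = (12 − 12) − 0 = 0, and there is no ∂_3, so H_2 = 0.

(K is a triangulation of the real projective plane RP^2.)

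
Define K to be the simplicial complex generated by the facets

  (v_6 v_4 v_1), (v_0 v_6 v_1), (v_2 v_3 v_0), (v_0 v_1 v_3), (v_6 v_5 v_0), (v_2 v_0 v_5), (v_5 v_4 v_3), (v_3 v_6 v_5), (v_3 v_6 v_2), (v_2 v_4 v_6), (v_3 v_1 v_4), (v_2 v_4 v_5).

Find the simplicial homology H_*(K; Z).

H_0 = Z,  H_1 = Z/2,  H_2 = 0.

We work with the vertex ordering v_0 < v_1 < v_2 < v_3 < v_4 < v_5 < v_6. The simplices of K, each written with vertices in increasing order, are:

  0-simplices (7): [v_0], [v_1], [v_2], [v_3], [v_4], [v_5], [v_6]
  1-simplices (18): (18 of them)
  2-simplices (12): (12 of them)

so the chain groups are C_0 ≅ Z^7, C_1 ≅ Z^18, C_2 ≅ Z^12.

Boundary ∂_1: C_1 → C_0 is given by ∂[p,q] = [q] − [p]. For instance
  ∂[v_0,v_1] = [v_1] − [v_0].
As a 7×18 matrix over Z this has rank 6, with invariant factors (1,1,1,1,1,1).

Boundary ∂_2: C_2 → C_1 maps a triangle to the signed sum of its edges. For instance
  ∂[v_1,v_4,v_6] = [v_4,v_6] − [v_1,v_6] + [v_1,v_4],
  ∂[v_0,v_2,v_5] = [v_2,v_5] − [v_0,v_5] + [v_0,v_2].
This gives a 18×12 integer matrix of rank 12; reducing to Smith normal form yields diagonal entries (1,1,1,1,1,1,1,1,1,1,1,2).

Now H_k = ker ∂_k / im ∂_{k+1}, so:

  H_0: rank C_0 − rank ∂_1 = 7 − 6 = 1, and the invariant factors of ∂_1 are all 1, so H_0 = Z.
  H_1: rank ker ∂_1 − rank ∂_2 = (18 − 6) − 12 = 0, and ∂_2 has invariant factor 2 > 1, so H_1 = Z/2.
  H_2: rank ker ∂_2 − rank ∂_3 = (12 − 12) − 0 = 0, and there is no ∂_3, so H_2 = 0.

(K is a triangulation of the real projective plane RP^2.)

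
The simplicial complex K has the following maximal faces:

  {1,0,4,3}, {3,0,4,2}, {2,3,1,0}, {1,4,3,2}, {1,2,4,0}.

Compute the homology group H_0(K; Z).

H_0 ≅ Z.

We work with the vertex ordering 0 < 1 < 2 < 3 < 4. The simplices of K, each written with vertices in increasing order, are:

  0-simplices (5): [0], [1], [2], [3], [4]
  1-simplices (10): [0,1], [0,2], [0,3], [0,4], [1,2], [1,3], [1,4], [2,3], [2,4], [3,4]
  2-simplices (10): [0,1,2], [0,1,3], [0,1,4], [0,2,3], [0,2,4], [0,3,4], [1,2,3], [1,2,4], [1,3,4], [2,3,4]
  3-simplices (5): [0,1,2,3], [0,1,2,4], [0,1,3,4], [0,2,3,4], [1,2,3,4]

giving chain groups C_0 ≅ Z^5, C_1 ≅ Z^10, C_2 ≅ Z^10, C_3 ≅ Z^5.

Boundary ∂_1: C_1 → C_0 sends each edge [p,q] (with p < q) to q − p.
The 5×10 boundary matrix has rank 4 and Smith normal form diag(1,1,1,1).

The boundary map ∂_2: C_2 → C_1 sends each 2-simplex [p,q,r] to [q,r] − [p,r] + [p,q]. For instance
  ∂[0,3,4] = [3,4] − [0,4] + [0,3],
  ∂[0,2,3] = [2,3] − [0,3] + [0,2].
The resulting 10×10 matrix has rank 6, and its Smith normal form has invariant factors (1,1,1,1,1,1).

The boundary map ∂_3: C_3 → C_2 sends each 3-simplex σ to the alternating sum Σ_i (−1)^i (σ with its i-th vertex removed). For instance
  ∂[1,2,3,4] = [2,3,4] − [1,3,4] + [1,2,4] − [1,2,3],
  ∂[0,2,3,4] = [2,3,4] − [0,3,4] + [0,2,4] − [0,2,3].
This gives a 10×5 integer matrix of rank 4; reducing to Smith normal form yields diagonal entries (1,1,1,1).

From H_k ≅ ker(∂_k) / im(∂_{k+1}) we obtain:

  H_0: rank C_0 − rank ∂_1 = 5 − 4 = 1, and the invariant factors of ∂_1 are all 1, so H_0 ≅ Z.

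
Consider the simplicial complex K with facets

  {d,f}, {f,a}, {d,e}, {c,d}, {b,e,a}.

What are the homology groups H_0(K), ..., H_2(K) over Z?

Order the vertices as a < b < c < d < e < f. Listing each simplex with vertices in this order, K has dimension 2 with simplices:

  0-simplices (6): a, b, c, d, e, f
  1-simplices (7): ab, ae, af, be, cd, de, df
  2-simplices (1): abe

so the chain groups are C_0 ≅ Z^6, C_1 ≅ Z^7, C_2 ≅ Z^1.

∂_1: C_1 → C_0 maps an edge to its endpoints' difference, ∂[p,q] = q − p. For instance
  ∂be = e − b.
The resulting 6×7 matrix has rank 5, and its Smith normal form has invariant factors (1,1,1,1,1).

Boundary ∂_2: C_2 → C_1 sends each 2-simplex [p,q,r] to [q,r] − [p,r] + [p,q]. For instance
  ∂abe = be − ae + ab.
The 7×1 boundary matrix has rank 1 and Smith normal form diag(1).

Reading off H_k = ker ∂_k / im ∂_{k+1}:

  H_0: rank C_0 − rank ∂_1 = 6 − 5 = 1, and the invariant factors of ∂_1 are all 1, so H_0 = Z.
  H_1: rank ker ∂_1 − rank ∂_2 = (7 − 5) − 1 = 1, and the invariant factors of ∂_2 are all 1, so H_1 = Z.
  H_2: rank ker ∂_2 − rank ∂_3 = (1 − 1) − 0 = 0, and there is no ∂_3, so H_2 = 0.

H_0 = Z,  H_1 = Z,  H_2 = 0.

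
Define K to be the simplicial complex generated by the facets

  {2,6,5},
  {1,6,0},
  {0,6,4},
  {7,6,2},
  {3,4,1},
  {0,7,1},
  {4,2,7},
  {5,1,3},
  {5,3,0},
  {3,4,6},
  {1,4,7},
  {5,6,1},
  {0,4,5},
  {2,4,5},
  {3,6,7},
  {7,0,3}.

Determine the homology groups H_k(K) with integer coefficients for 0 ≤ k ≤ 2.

Take the total order 0 < 1 < 2 < 3 < 4 < 5 < 6 < 7 on the vertex set. Then K (dimension 2) consists of the simplices:

  0-simplices (8): [0], [1], [2], [3], [4], [5], [6], [7]
  1-simplices (24): (24 of them)
  2-simplices (16): [0,1,6], [0,1,7], [0,3,5], [0,3,7], [0,4,5], [0,4,6], [1,3,4], [1,3,5], [1,4,7], [1,5,6], [2,4,5], [2,4,7], [2,5,6], [2,6,7], [3,4,6], [3,6,7]

Hence C_0 ≅ Z^8, C_1 ≅ Z^24, C_2 ≅ Z^16.

∂_1: C_1 → C_0 maps an edge to its endpoints' difference, ∂[p,q] = q − p.
The 8×24 boundary matrix has rank 7 and Smith normal form diag(1,1,1,1,1,1,1).

Boundary ∂_2: C_2 → C_1 acts by ∂[p,q,r] = [q,r] − [p,r] + [p,q]. For instance
  ∂[1,3,5] = [3,5] − [1,5] + [1,3],
  ∂[2,4,5] = [4,5] − [2,5] + [2,4].
The 24×16 boundary matrix has rank 15 and Smith normal form diag(1,1,1,1,1,1,1,1,1,1,1,1,1,1,1).

From H_k ≅ ker(∂_k) / im(∂_{k+1}) we obtain:

  H_0: rank C_0 − rank ∂_1 = 8 − 7 = 1, and the invariant factors of ∂_1 are all 1, so H_0 ≅ Z.
  H_1: rank ker ∂_1 − rank ∂_2 = (24 − 7) − 15 = 2, and the invariant factors of ∂_2 are all 1, so H_1 ≅ Z^2.
  H_2: rank ker ∂_2 − rank ∂_3 = (16 − 15) − 0 = 1, and there is no ∂_3, so H_2 ≅ Z.

As a check, the Euler characteristic is 8 − 24 + 16 = 0, which agrees with 1 − 2 + 1 = 0.

H_0 = Z,  H_1 = Z^2,  H_2 = Z.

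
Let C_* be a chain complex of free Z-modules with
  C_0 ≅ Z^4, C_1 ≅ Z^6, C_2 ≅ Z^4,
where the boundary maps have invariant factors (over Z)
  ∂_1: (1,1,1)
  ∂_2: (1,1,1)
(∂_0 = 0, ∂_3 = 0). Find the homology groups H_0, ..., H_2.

H_0 = Z,  H_1 = 0,  H_2 = Z.

H_0: b_0 = 4 − 0 − 3 = 1; torsion from ∂_1 factors > 1: none. So H_0 = Z.
H_1: b_1 = 6 − 3 − 3 = 0; torsion from ∂_2 factors > 1: none. So H_1 = 0.
H_2: b_2 = 4 − 3 − 0 = 1; torsion from ∂_3 factors > 1: none. So H_2 = Z.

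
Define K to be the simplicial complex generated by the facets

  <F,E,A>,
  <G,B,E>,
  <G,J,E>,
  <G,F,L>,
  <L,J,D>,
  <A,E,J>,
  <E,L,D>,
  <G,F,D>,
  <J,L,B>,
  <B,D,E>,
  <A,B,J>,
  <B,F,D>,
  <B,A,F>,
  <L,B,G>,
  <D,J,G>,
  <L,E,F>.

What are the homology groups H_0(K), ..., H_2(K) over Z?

H_0 ≅ Z,  H_1 ≅ Z^2,  H_2 ≅ Z.

Order the vertices as A < B < D < E < F < G < J < L. Listing each simplex with vertices in this order, K has dimension 2 with simplices:

  0-simplices (8): A, B, D, E, F, G, J, L
  1-simplices (24): AB, AE, AF, AJ, BD, BE, BF, BG, BJ, BL, DE, DF, DG, DJ, DL, EF, EG, EJ, EL, FG, FL, GJ, GL, JL
  2-simplices (16): ABF, ABJ, AEF, AEJ, BDE, BDF, BEG, BGL, BJL, DEL, DFG, DGJ, DJL, EFL, EGJ, FGL

giving chain groups C_0 ≅ Z^8, C_1 ≅ Z^24, C_2 ≅ Z^16.

∂_1: C_1 → C_0 is given by ∂[p,q] = [q] − [p]. For instance
  ∂AE = E − A.
The 8×24 boundary matrix has rank 7 and Smith normal form diag(1,1,1,1,1,1,1).

The boundary map ∂_2: C_2 → C_1 acts by ∂[p,q,r] = [q,r] − [p,r] + [p,q]. For instance
  ∂AEJ = EJ − AJ + AE,
  ∂DJL = JL − DL + DJ.
As a 24×16 matrix over Z this has rank 15, with invariant factors (1,1,1,1,1,1,1,1,1,1,1,1,1,1,1).

Now H_k = ker ∂_k / im ∂_{k+1}, so:

  H_0: rank C_0 − rank ∂_1 = 8 − 7 = 1, and the invariant factors of ∂_1 are all 1, so H_0 ≅ Z.
  H_1: rank ker ∂_1 − rank ∂_2 = (24 − 7) − 15 = 2, and the invariant factors of ∂_2 are all 1, so H_1 ≅ Z^2.
  H_2: rank ker ∂_2 − rank ∂_3 = (16 − 15) − 0 = 1, and there is no ∂_3, so H_2 ≅ Z.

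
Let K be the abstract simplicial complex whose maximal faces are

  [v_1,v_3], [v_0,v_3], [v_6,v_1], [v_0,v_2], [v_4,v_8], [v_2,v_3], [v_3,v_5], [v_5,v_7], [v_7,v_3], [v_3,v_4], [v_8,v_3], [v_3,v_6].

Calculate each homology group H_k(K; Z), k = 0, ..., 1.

H_0 = Z,  H_1 = Z^4.

Order the vertices as v_0 < v_1 < v_2 < v_3 < v_4 < v_5 < v_6 < v_7 < v_8. Listing each simplex with vertices in this order, K has dimension 1 with simplices:

  0-simplices (9): [v_0], [v_1], [v_2], [v_3], [v_4], [v_5], [v_6], [v_7], [v_8]
  1-simplices (12): [v_0,v_2], [v_0,v_3], [v_1,v_3], [v_1,v_6], [v_2,v_3], [v_3,v_4], [v_3,v_5], [v_3,v_6], [v_3,v_7], [v_3,v_8], [v_4,v_8], [v_5,v_7]

so the chain groups are C_0 ≅ Z^9, C_1 ≅ Z^12.

The boundary map ∂_1: C_1 → C_0 maps an edge to its endpoints' difference, ∂[p,q] = q − p.
The 9×12 boundary matrix has rank 8 and Smith normal form diag(1,1,1,1,1,1,1,1).

Reading off H_k = ker ∂_k / im ∂_{k+1}:

  H_0: rank C_0 − rank ∂_1 = 9 − 8 = 1, and the invariant factors of ∂_1 are all 1, so H_0 ≅ Z.
  H_1: rank ker ∂_1 − rank ∂_2 = (12 − 8) − 0 = 4, and there is no ∂_2, so H_1 ≅ Z^4.

(K is a triangulation of a wedge of 4 circles.)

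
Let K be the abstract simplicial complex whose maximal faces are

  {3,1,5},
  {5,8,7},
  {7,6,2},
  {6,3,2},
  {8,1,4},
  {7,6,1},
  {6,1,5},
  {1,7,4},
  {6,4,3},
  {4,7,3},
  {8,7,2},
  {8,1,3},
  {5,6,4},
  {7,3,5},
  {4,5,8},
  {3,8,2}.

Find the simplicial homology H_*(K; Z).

We work with the vertex ordering 1 < 2 < 3 < 4 < 5 < 6 < 7 < 8. The simplices of K, each written with vertices in increasing order, are:

  0-simplices (8): [1], [2], [3], [4], [5], [6], [7], [8]
  1-simplices (24): (24 of them)
  2-simplices (16): [1,3,5], [1,3,8], [1,4,7], [1,4,8], [1,5,6], [1,6,7], [2,3,6], [2,3,8], [2,6,7], [2,7,8], [3,4,6], [3,4,7], [3,5,7], [4,5,6], [4,5,8], [5,7,8]

so the chain groups are C_0 ≅ Z^8, C_1 ≅ Z^24, C_2 ≅ Z^16.

The boundary map ∂_1: C_1 → C_0 is given by ∂[p,q] = [q] − [p].
The 8×24 boundary matrix has rank 7 and Smith normal form diag(1,1,1,1,1,1,1).

The boundary map ∂_2: C_2 → C_1 acts by ∂[p,q,r] = [q,r] − [p,r] + [p,q]. For instance
  ∂[4,5,8] = [5,8] − [4,8] + [4,5],
  ∂[3,4,6] = [4,6] − [3,6] + [3,4].
The 24×16 boundary matrix has rank 15 and Smith normal form diag(1,1,1,1,1,1,1,1,1,1,1,1,1,1,1).

Now H_k = ker ∂_k / im ∂_{k+1}, so:

  H_0: rank C_0 − rank ∂_1 = 8 − 7 = 1, and the invariant factors of ∂_1 are all 1, so H_0 = Z.
  H_1: rank ker ∂_1 − rank ∂_2 = (24 − 7) − 15 = 2, and the invariant factors of ∂_2 are all 1, so H_1 = Z^2.
  H_2: rank ker ∂_2 − rank ∂_3 = (16 − 15) − 0 = 1, and there is no ∂_3, so H_2 = Z.

(K is a triangulation of the torus T^2.)

H_0 = Z,  H_1 = Z^2,  H_2 = Z.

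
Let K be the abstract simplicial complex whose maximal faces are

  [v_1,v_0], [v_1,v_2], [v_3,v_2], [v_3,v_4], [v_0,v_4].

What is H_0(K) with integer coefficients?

Take the total order v_0 < v_1 < v_2 < v_3 < v_4 on the vertex set. Then K (dimension 1) consists of the simplices:

  0-simplices (5): [v_0], [v_1], [v_2], [v_3], [v_4]
  1-simplices (5): [v_0,v_1], [v_0,v_4], [v_1,v_2], [v_2,v_3], [v_3,v_4]

giving chain groups C_0 ≅ Z^5, C_1 ≅ Z^5.

The boundary map ∂_1: C_1 → C_0 is given by ∂[p,q] = [q] − [p]. For instance
  ∂[v_1,v_2] = [v_2] − [v_1].
As a 5×5 matrix over Z this has rank 4, with invariant factors (1,1,1,1).

Now H_k = ker ∂_k / im ∂_{k+1}, so:

  H_0: rank C_0 − rank ∂_1 = 5 − 4 = 1, and the invariant factors of ∂_1 are all 1, so H_0 = Z.

H_0 = Z.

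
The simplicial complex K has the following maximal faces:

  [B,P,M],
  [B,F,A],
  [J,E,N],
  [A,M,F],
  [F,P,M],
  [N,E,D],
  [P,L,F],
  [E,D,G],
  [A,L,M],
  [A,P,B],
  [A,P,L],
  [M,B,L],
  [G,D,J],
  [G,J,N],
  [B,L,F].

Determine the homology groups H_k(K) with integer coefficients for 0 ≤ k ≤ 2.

H_0 = Z^2,  H_1 = Z × Z/2,  H_2 = 0.

K has 11 vertices, 25 edges, 15 triangles.
rank ∂_0 = 0, rank ∂_1 = 9 ⇒ b_0 = 11 − 0 − 9 = 2; all invariant factors of ∂_1 are 1 so no torsion. So H_0 = Z^2.
rank ∂_1 = 9, rank ∂_2 = 15 ⇒ b_1 = 25 − 9 − 15 = 1; ∂_2 has invariant factor(s) [2] giving torsion. So H_1 = Z × Z/2.
rank ∂_2 = 15, rank ∂_3 = 0 ⇒ b_2 = 15 − 15 − 0 = 0. So H_2 = 0.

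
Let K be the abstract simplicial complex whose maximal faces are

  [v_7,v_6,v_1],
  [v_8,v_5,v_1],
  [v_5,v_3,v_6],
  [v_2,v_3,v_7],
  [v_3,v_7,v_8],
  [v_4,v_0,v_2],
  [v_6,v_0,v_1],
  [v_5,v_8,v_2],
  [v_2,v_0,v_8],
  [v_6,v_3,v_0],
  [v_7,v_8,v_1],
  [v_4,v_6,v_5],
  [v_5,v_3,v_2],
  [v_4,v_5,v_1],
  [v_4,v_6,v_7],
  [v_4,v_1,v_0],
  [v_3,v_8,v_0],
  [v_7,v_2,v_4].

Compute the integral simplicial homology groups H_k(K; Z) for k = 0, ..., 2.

H_0 ≅ Z,  H_1 ≅ Z ⊕ Z/2,  H_2 = 0.

Fix the vertex order v_0 < v_1 < v_2 < v_3 < v_4 < v_5 < v_6 < v_7 < v_8 and write every simplex with vertices in increasing order. Then dim K = 2 and the simplices of K are:

  0-simplices (9): [v_0], [v_1], [v_2], [v_3], [v_4], [v_5], [v_6], [v_7], [v_8]
  1-simplices (27): (27 of them)
  2-simplices (18): (18 of them)

Hence C_0 ≅ Z^9, C_1 ≅ Z^27, C_2 ≅ Z^18.

∂_1: C_1 → C_0 is given by ∂[p,q] = [q] − [p]. For instance
  ∂[v_2,v_5] = [v_5] − [v_2].
This gives a 9×27 integer matrix of rank 8; reducing to Smith normal form yields diagonal entries (1,1,1,1,1,1,1,1).

The boundary map ∂_2: C_2 → C_1 acts by ∂[p,q,r] = [q,r] − [p,r] + [p,q]. For instance
  ∂[v_2,v_4,v_7] = [v_4,v_7] − [v_2,v_7] + [v_2,v_4],
  ∂[v_0,v_3,v_6] = [v_3,v_6] − [v_0,v_6] + [v_0,v_3].
This gives a 27×18 integer matrix of rank 18; reducing to Smith normal form yields diagonal entries (1,1,1,1,1,1,1,1,1,1,1,1,1,1,1,1,1,2).

From H_k ≅ ker(∂_k) / im(∂_{k+1}) we obtain:

  H_0: rank C_0 − rank ∂_1 = 9 − 8 = 1, and the invariant factors of ∂_1 are all 1, so H_0 ≅ Z.
  H_1: rank ker ∂_1 − rank ∂_2 = (27 − 8) − 18 = 1, and ∂_2 has invariant factor 2 > 1, so H_1 ≅ Z ⊕ Z/2.
  H_2: rank ker ∂_2 − rank ∂_3 = (18 − 18) − 0 = 0, and there is no ∂_3, so H_2 ≅ 0.

As a check, the Euler characteristic is 9 − 27 + 18 = 0, which agrees with 1 − 1 + 0 = 0.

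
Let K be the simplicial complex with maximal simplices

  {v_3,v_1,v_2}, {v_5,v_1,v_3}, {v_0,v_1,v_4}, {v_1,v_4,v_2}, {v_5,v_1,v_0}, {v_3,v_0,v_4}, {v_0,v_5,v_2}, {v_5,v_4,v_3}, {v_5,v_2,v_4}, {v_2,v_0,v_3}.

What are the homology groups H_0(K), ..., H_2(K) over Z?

Take the total order v_0 < v_1 < v_2 < v_3 < v_4 < v_5 on the vertex set. Then K (dimension 2) consists of the simplices:

  0-simplices (6): [v_0], [v_1], [v_2], [v_3], [v_4], [v_5]
  1-simplices (15): (15 of them)
  2-simplices (10): [v_0,v_1,v_4], [v_0,v_1,v_5], [v_0,v_2,v_3], [v_0,v_2,v_5], [v_0,v_3,v_4], [v_1,v_2,v_3], [v_1,v_2,v_4], [v_1,v_3,v_5], [v_2,v_4,v_5], [v_3,v_4,v_5]

Hence C_0 ≅ Z^6, C_1 ≅ Z^15, C_2 ≅ Z^10.

Boundary ∂_1: C_1 → C_0 is given by ∂[p,q] = [q] − [p].
The resulting 6×15 matrix has rank 5, and its Smith normal form has invariant factors (1,1,1,1,1).

The boundary map ∂_2: C_2 → C_1 acts by ∂[p,q,r] = [q,r] − [p,r] + [p,q]. For instance
  ∂[v_1,v_2,v_4] = [v_2,v_4] − [v_1,v_4] + [v_1,v_2],
  ∂[v_0,v_3,v_4] = [v_3,v_4] − [v_0,v_4] + [v_0,v_3].
The resulting 15×10 matrix has rank 10, and its Smith normal form has invariant factors (1,1,1,1,1,1,1,1,1,2).

Now H_k = ker ∂_k / im ∂_{k+1}, so:

  H_0: rank C_0 − rank ∂_1 = 6 − 5 = 1, and the invariant factors of ∂_1 are all 1, so H_0 = Z.
  H_1: rank ker ∂_1 − rank ∂_2 = (15 − 5) − 10 = 0, and ∂_2 has invariant factor 2 > 1, so H_1 = Z/2.
  H_2: rank ker ∂_2 − rank ∂_3 = (10 − 10) − 0 = 0, and there is no ∂_3, so H_2 = 0.

H_0 ≅ Z,  H_1 ≅ Z/2,  H_2 = 0.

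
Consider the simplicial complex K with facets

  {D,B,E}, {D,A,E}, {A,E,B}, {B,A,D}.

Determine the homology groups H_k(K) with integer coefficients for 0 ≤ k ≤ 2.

H_0 = Z,  H_1 = 0,  H_2 = Z.

Take the total order A < B < D < E on the vertex set. Then K (dimension 2) consists of the simplices:

  0-simplices (4): A, B, D, E
  1-simplices (6): AB, AD, AE, BD, BE, DE
  2-simplices (4): ABD, ABE, ADE, BDE

Hence C_0 ≅ Z^4, C_1 ≅ Z^6, C_2 ≅ Z^4.

∂_1: C_1 → C_0 sends each edge [p,q] (with p < q) to q − p. For instance
  ∂BD = D − B.
The 4×6 boundary matrix has rank 3 and Smith normal form diag(1,1,1).

Boundary ∂_2: C_2 → C_1 acts by ∂[p,q,r] = [q,r] − [p,r] + [p,q]. For instance
  ∂ABD = BD − AD + AB,
  ∂ADE = DE − AE + AD.
The resulting 6×4 matrix has rank 3, and its Smith normal form has invariant factors (1,1,1).

Reading off H_k = ker ∂_k / im ∂_{k+1}:

  H_0: rank C_0 − rank ∂_1 = 4 − 3 = 1, and the invariant factors of ∂_1 are all 1, so H_0 ≅ Z.
  H_1: rank ker ∂_1 − rank ∂_2 = (6 − 3) − 3 = 0, and the invariant factors of ∂_2 are all 1, so H_1 ≅ 0.
  H_2: rank ker ∂_2 − rank ∂_3 = (4 − 3) − 0 = 1, and there is no ∂_3, so H_2 ≅ Z.

(K is a triangulation of the 2-sphere S^2.)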